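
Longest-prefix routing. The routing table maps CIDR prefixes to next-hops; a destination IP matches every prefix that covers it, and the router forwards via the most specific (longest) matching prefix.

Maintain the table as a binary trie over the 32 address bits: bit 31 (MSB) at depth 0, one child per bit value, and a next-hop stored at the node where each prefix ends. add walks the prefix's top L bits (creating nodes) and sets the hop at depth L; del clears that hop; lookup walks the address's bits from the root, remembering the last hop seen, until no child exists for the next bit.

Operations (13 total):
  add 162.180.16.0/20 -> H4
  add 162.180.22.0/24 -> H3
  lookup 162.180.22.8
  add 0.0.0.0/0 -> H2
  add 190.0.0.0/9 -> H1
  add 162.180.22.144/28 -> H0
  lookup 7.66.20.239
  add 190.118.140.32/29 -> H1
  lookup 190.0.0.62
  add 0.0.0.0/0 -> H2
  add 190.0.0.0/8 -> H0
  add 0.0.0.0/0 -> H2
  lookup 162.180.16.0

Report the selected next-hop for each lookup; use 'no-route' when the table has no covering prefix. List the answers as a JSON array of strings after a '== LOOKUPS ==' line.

Process each operation:
  add 162.180.16.0/20 -> H4 at depth 20
  add 162.180.22.0/24 -> H3 at depth 24
  ? 162.180.22.8  path d0:-→d1:-→d2:-→d3:-→d4:-→d5:-→d6:-→d7:-→d8:-→d9:-→d10:-→d11:-→d12:-→d13:-→d14:-→d15:-→d16:-→d17:-→d18:-→d19:-→d20:H4→d21:-→d22:-→d23:-→d24:H3  best=H3
  add 0.0.0.0/0 -> H2 at depth 0
  add 190.0.0.0/9 -> H1 at depth 9
  add 162.180.22.144/28 -> H0 at depth 28
  ? 7.66.20.239  path d0:H2  best=H2
  add 190.118.140.32/29 -> H1 at depth 29
  ? 190.0.0.62  path d0:H2→d1:-→d2:-→d3:-→d4:-→d5:-→d6:-→d7:-→d8:-→d9:H1  best=H1
  add 0.0.0.0/0 -> H2 at depth 0
  add 190.0.0.0/8 -> H0 at depth 8
  add 0.0.0.0/0 -> H2 at depth 0
  ? 162.180.16.0  path d0:H2→d1:-→d2:-→d3:-→d4:-→d5:-→d6:-→d7:-→d8:-→d9:-→d10:-→d11:-→d12:-→d13:-→d14:-→d15:-→d16:-→d17:-→d18:-→d19:-→d20:H4→d21:-  best=H4

== LOOKUPS ==
["H3","H2","H1","H4"]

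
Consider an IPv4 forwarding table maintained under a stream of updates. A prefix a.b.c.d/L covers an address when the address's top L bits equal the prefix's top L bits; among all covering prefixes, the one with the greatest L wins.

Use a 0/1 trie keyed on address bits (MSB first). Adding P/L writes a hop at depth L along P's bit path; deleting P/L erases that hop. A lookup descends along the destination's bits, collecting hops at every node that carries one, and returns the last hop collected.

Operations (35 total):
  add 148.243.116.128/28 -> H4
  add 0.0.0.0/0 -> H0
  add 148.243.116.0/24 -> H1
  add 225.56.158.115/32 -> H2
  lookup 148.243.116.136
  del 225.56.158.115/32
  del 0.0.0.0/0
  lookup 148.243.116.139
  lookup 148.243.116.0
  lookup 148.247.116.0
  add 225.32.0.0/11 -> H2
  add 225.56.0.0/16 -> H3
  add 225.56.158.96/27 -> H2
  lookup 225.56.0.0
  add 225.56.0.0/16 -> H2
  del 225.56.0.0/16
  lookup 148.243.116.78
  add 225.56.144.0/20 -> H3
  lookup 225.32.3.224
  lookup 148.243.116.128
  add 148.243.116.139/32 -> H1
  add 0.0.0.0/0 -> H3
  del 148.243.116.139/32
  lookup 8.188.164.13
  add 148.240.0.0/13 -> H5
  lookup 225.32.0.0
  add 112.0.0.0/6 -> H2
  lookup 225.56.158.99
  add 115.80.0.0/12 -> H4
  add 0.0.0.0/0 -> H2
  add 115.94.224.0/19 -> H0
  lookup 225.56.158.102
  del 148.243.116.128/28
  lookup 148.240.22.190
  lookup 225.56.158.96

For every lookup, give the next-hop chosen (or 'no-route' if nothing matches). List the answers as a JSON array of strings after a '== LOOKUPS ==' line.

Process each operation:
  + 148.243.116.128/28 (H4) depth=28
  + 0.0.0.0/0 (H0) depth=0
  + 148.243.116.0/24 (H1) depth=24
  + 225.56.158.115/32 (H2) depth=32
  Q 148.243.116.136: descend 1001010011110011011101001000 ; hops seen [H0,H1,H4] ; pick H4
  - 225.56.158.115/32 clear@32
  - 0.0.0.0/0 clear@0
  Q 148.243.116.139: descend 1001010011110011011101001000 ; hops seen [H1,H4] ; pick H4
  Q 148.243.116.0: descend 100101001111001101110100 ; hops seen [H1] ; pick H1
  Q 148.247.116.0: descend 1001010011110 ; hops seen [∅] ; pick no-route
  + 225.32.0.0/11 (H2) depth=11
  + 225.56.0.0/16 (H3) depth=16
  + 225.56.158.96/27 (H2) depth=27
  Q 225.56.0.0: descend 1110000100111000 ; hops seen [H2,H3] ; pick H3
  + 225.56.0.0/16 (H2) depth=16
  - 225.56.0.0/16 clear@16
  Q 148.243.116.78: descend 100101001111001101110100 ; hops seen [H1] ; pick H1
  + 225.56.144.0/20 (H3) depth=20
  Q 225.32.3.224: descend 11100001001 ; hops seen [H2] ; pick H2
  Q 148.243.116.128: descend 1001010011110011011101001000 ; hops seen [H1,H4] ; pick H4
  + 148.243.116.139/32 (H1) depth=32
  + 0.0.0.0/0 (H3) depth=0
  - 148.243.116.139/32 clear@32
  Q 8.188.164.13: descend ε ; hops seen [H3] ; pick H3
  + 148.240.0.0/13 (H5) depth=13
  Q 225.32.0.0: descend 11100001001 ; hops seen [H3,H2] ; pick H2
  + 112.0.0.0/6 (H2) depth=6
  Q 225.56.158.99: descend 111000010011100010011110011 ; hops seen [H3,H2,H3,H2] ; pick H2
  + 115.80.0.0/12 (H4) depth=12
  + 0.0.0.0/0 (H2) depth=0
  + 115.94.224.0/19 (H0) depth=19
  Q 225.56.158.102: descend 111000010011100010011110011 ; hops seen [H2,H2,H3,H2] ; pick H2
  - 148.243.116.128/28 clear@28
  Q 148.240.22.190: descend 10010100111100 ; hops seen [H2,H5] ; pick H5
  Q 225.56.158.96: descend 111000010011100010011110011 ; hops seen [H2,H2,H3,H2] ; pick H2

== LOOKUPS ==
["H4","H4","H1","no-route","H3","H1","H2","H4","H3","H2","H2","H2","H5","H2"]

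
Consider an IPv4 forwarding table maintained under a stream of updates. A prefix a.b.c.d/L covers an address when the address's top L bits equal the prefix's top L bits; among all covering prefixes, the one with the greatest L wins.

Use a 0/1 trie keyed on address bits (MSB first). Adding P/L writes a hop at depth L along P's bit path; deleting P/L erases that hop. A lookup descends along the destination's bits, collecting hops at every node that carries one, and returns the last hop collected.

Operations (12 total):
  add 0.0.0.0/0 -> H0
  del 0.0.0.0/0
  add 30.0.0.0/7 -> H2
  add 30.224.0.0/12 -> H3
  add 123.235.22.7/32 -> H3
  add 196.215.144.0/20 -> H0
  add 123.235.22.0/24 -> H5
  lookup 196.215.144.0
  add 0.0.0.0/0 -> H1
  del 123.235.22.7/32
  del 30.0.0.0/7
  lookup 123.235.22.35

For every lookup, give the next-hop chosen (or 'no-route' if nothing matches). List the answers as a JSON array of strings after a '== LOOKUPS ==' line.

Process each operation:
  add 0.0.0.0/0 -> H0 at depth 0
  - 0.0.0.0/0 clear@0
  add 30.0.0.0/7 -> H2 at depth 7
  add 30.224.0.0/12 -> H3 at depth 12
  add 123.235.22.7/32 -> H3 at depth 32
  add 196.215.144.0/20 -> H0 at depth 20
  add 123.235.22.0/24 -> H5 at depth 24
  Q 196.215.144.0: descend 11000100110101111001 ; hops seen [H0] ; pick H0
  add 0.0.0.0/0 -> H1 at depth 0
  - 123.235.22.7/32 clear@32
  - 30.0.0.0/7 clear@7
  Q 123.235.22.35: descend 01111011111010110001011000 ; hops seen [H1,H5] ; pick H5

== LOOKUPS ==
["H0","H5"]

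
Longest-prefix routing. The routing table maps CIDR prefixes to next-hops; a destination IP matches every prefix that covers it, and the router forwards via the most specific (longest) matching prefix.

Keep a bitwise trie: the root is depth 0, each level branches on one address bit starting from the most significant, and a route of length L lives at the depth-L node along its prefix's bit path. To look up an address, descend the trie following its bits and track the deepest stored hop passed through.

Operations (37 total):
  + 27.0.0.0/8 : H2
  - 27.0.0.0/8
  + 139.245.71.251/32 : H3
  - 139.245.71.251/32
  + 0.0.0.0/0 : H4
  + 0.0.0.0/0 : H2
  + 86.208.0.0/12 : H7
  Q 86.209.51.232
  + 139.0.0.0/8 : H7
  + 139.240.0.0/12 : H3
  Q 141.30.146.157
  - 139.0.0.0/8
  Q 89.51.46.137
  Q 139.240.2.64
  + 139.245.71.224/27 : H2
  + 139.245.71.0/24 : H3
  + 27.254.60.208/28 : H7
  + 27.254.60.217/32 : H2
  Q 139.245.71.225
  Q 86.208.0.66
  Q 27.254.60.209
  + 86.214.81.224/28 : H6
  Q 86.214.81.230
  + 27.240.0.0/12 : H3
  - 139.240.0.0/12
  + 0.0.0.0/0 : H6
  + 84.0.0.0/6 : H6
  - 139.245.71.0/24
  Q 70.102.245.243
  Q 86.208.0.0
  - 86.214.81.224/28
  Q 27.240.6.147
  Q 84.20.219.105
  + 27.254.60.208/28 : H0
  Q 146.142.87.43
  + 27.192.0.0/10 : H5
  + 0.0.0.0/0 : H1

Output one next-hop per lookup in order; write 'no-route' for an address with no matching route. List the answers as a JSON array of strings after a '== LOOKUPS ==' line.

Process each operation:
  add 27.0.0.0/8 -> H2 at depth 8
  del 27.0.0.0/8 (clear depth 8)
  add 139.245.71.251/32 -> H3 at depth 32
  del 139.245.71.251/32 (clear depth 32)
  add 0.0.0.0/0 -> H4 at depth 0
  add 0.0.0.0/0 -> H2 at depth 0
  add 86.208.0.0/12 -> H7 at depth 12
  Q 86.209.51.232: descend 010101101101 ; hops seen [H2,H7] ; pick H7
  add 139.0.0.0/8 -> H7 at depth 8
  add 139.240.0.0/12 -> H3 at depth 12
  Q 141.30.146.157: descend 10001 ; hops seen [H2] ; pick H2
  del 139.0.0.0/8 (clear depth 8)
  Q 89.51.46.137: descend 0101 ; hops seen [H2] ; pick H2
  Q 139.240.2.64: descend 1000101111110 ; hops seen [H2,H3] ; pick H3
  add 139.245.71.224/27 -> H2 at depth 27
  add 139.245.71.0/24 -> H3 at depth 24
  add 27.254.60.208/28 -> H7 at depth 28
  add 27.254.60.217/32 -> H2 at depth 32
  Q 139.245.71.225: descend 100010111111010101000111111 ; hops seen [H2,H3,H3,H2] ; pick H2
  Q 86.208.0.66: descend 010101101101 ; hops seen [H2,H7] ; pick H7
  Q 27.254.60.209: descend 0001101111111110001111001101 ; hops seen [H2,H7] ; pick H7
  add 86.214.81.224/28 -> H6 at depth 28
  Q 86.214.81.230: descend 0101011011010110010100011110 ; hops seen [H2,H7,H6] ; pick H6
  add 27.240.0.0/12 -> H3 at depth 12
  del 139.240.0.0/12 (clear depth 12)
  add 0.0.0.0/0 -> H6 at depth 0
  add 84.0.0.0/6 -> H6 at depth 6
  del 139.245.71.0/24 (clear depth 24)
  Q 70.102.245.243: descend 010 ; hops seen [H6] ; pick H6
  Q 86.208.0.0: descend 0101011011010 ; hops seen [H6,H6,H7] ; pick H7
  del 86.214.81.224/28 (clear depth 28)
  Q 27.240.6.147: descend 000110111111 ; hops seen [H6,H3] ; pick H3
  Q 84.20.219.105: descend 010101 ; hops seen [H6,H6] ; pick H6
  add 27.254.60.208/28 -> H0 at depth 28
  Q 146.142.87.43: descend 100 ; hops seen [H6] ; pick H6
  add 27.192.0.0/10 -> H5 at depth 10
  add 0.0.0.0/0 -> H1 at depth 0

== LOOKUPS ==
["H7","H2","H2","H3","H2","H7","H7","H6","H6","H7","H3","H6","H6"]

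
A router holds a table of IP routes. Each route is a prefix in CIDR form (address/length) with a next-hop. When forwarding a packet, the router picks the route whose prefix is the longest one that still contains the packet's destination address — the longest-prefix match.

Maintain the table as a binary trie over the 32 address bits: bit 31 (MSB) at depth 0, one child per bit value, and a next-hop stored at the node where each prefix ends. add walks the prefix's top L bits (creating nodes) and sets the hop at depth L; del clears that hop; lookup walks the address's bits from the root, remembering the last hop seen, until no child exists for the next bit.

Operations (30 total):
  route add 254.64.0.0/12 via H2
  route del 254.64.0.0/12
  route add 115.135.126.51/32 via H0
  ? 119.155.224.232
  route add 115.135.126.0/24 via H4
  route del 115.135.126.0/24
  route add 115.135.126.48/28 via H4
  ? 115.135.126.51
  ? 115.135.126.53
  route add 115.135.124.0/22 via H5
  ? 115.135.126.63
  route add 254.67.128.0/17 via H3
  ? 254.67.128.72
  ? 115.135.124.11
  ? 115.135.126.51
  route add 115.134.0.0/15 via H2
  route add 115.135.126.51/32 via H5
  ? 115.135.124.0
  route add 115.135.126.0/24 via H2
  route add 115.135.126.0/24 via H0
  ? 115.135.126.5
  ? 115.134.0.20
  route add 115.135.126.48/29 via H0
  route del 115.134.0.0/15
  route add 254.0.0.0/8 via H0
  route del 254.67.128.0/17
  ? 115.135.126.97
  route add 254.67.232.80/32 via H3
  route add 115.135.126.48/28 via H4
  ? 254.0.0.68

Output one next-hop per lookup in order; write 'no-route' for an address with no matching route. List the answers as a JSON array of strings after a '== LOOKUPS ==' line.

Trace:
  add 254.64.0.0/12 -> H2 at depth 12
  del 254.64.0.0/12 (clear depth 12)
  add 115.135.126.51/32 -> H0 at depth 32
  lookup 119.155.224.232: bits 01110 walk d0:-→d1:-→d2:-→d3:-→d4:-→d5:- -> no-route
  add 115.135.126.0/24 -> H4 at depth 24
  del 115.135.126.0/24 (clear depth 24)
  add 115.135.126.48/28 -> H4 at depth 28
  lookup 115.135.126.51: bits 01110011100001110111111000110011 walk d0:-→d1:-→d2:-→d3:-→d4:-→d5:-→d6:-→d7:-→d8:-→d9:-→d10:-→d11:-→d12:-→d13:-→d14:-→d15:-→d16:-→d17:-→d18:-→d19:-→d20:-→d21:-→d22:-→d23:-→d24:-→d25:-→d26:-→d27:-→d28:H4→d29:-→d30:-→d31:-→d32:H0 -> H0
  lookup 115.135.126.53: bits 01110011100001110111111000110 walk d0:-→d1:-→d2:-→d3:-→d4:-→d5:-→d6:-→d7:-→d8:-→d9:-→d10:-→d11:-→d12:-→d13:-→d14:-→d15:-→d16:-→d17:-→d18:-→d19:-→d20:-→d21:-→d22:-→d23:-→d24:-→d25:-→d26:-→d27:-→d28:H4→d29:- -> H4
  add 115.135.124.0/22 -> H5 at depth 22
  lookup 115.135.126.63: bits 0111001110000111011111100011 walk d0:-→d1:-→d2:-→d3:-→d4:-→d5:-→d6:-→d7:-→d8:-→d9:-→d10:-→d11:-→d12:-→d13:-→d14:-→d15:-→d16:-→d17:-→d18:-→d19:-→d20:-→d21:-→d22:H5→d23:-→d24:-→d25:-→d26:-→d27:-→d28:H4 -> H4
  add 254.67.128.0/17 -> H3 at depth 17
  lookup 254.67.128.72: bits 11111110010000111 walk d0:-→d1:-→d2:-→d3:-→d4:-→d5:-→d6:-→d7:-→d8:-→d9:-→d10:-→d11:-→d12:-→d13:-→d14:-→d15:-→d16:-→d17:H3 -> H3
  lookup 115.135.124.11: bits 0111001110000111011111 walk d0:-→d1:-→d2:-→d3:-→d4:-→d5:-→d6:-→d7:-→d8:-→d9:-→d10:-→d11:-→d12:-→d13:-→d14:-→d15:-→d16:-→d17:-→d18:-→d19:-→d20:-→d21:-→d22:H5 -> H5
  lookup 115.135.126.51: bits 01110011100001110111111000110011 walk d0:-→d1:-→d2:-→d3:-→d4:-→d5:-→d6:-→d7:-→d8:-→d9:-→d10:-→d11:-→d12:-→d13:-→d14:-→d15:-→d16:-→d17:-→d18:-→d19:-→d20:-→d21:-→d22:H5→d23:-→d24:-→d25:-→d26:-→d27:-→d28:H4→d29:-→d30:-→d31:-→d32:H0 -> H0
  add 115.134.0.0/15 -> H2 at depth 15
  add 115.135.126.51/32 -> H5 at depth 32
  lookup 115.135.124.0: bits 0111001110000111011111 walk d0:-→d1:-→d2:-→d3:-→d4:-→d5:-→d6:-→d7:-→d8:-→d9:-→d10:-→d11:-→d12:-→d13:-→d14:-→d15:H2→d16:-→d17:-→d18:-→d19:-→d20:-→d21:-→d22:H5 -> H5
  add 115.135.126.0/24 -> H2 at depth 24
  add 115.135.126.0/24 -> H0 at depth 24
  lookup 115.135.126.5: bits 01110011100001110111111000 walk d0:-→d1:-→d2:-→d3:-→d4:-→d5:-→d6:-→d7:-→d8:-→d9:-→d10:-→d11:-→d12:-→d13:-→d14:-→d15:H2→d16:-→d17:-→d18:-→d19:-→d20:-→d21:-→d22:H5→d23:-→d24:H0→d25:-→d26:- -> H0
  lookup 115.134.0.20: bits 011100111000011 walk d0:-→d1:-→d2:-→d3:-→d4:-→d5:-→d6:-→d7:-→d8:-→d9:-→d10:-→d11:-→d12:-→d13:-→d14:-→d15:H2 -> H2
  add 115.135.126.48/29 -> H0 at depth 29
  del 115.134.0.0/15 (clear depth 15)
  add 254.0.0.0/8 -> H0 at depth 8
  del 254.67.128.0/17 (clear depth 17)
  lookup 115.135.126.97: bits 0111001110000111011111100 walk d0:-→d1:-→d2:-→d3:-→d4:-→d5:-→d6:-→d7:-→d8:-→d9:-→d10:-→d11:-→d12:-→d13:-→d14:-→d15:-→d16:-→d17:-→d18:-→d19:-→d20:-→d21:-→d22:H5→d23:-→d24:H0→d25:- -> H0
  add 254.67.232.80/32 -> H3 at depth 32
  add 115.135.126.48/28 -> H4 at depth 28
  lookup 254.0.0.68: bits 111111100 walk d0:-→d1:-→d2:-→d3:-→d4:-→d5:-→d6:-→d7:-→d8:H0→d9:- -> H0

== LOOKUPS ==
["no-route","H0","H4","H4","H3","H5","H0","H5","H0","H2","H0","H0"]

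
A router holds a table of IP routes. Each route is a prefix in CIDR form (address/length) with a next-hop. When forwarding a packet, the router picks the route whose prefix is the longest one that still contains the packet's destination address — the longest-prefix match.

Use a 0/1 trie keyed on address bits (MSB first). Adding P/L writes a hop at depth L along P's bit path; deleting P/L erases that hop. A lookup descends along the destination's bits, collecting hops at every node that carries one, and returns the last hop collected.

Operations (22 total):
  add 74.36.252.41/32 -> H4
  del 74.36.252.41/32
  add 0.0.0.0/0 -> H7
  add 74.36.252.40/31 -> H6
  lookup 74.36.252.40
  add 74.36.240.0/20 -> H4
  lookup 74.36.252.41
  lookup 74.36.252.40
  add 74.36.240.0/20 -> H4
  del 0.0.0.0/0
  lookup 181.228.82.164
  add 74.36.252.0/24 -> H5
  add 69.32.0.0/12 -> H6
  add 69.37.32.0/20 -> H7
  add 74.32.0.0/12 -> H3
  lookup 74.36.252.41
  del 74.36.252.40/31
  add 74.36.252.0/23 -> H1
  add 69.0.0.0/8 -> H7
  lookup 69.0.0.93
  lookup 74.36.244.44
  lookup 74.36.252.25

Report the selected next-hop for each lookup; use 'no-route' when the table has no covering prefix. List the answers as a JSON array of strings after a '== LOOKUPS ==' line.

Trace:
  add 74.36.252.41/32 -> H4 at depth 32
  del 74.36.252.41/32 (clear depth 32)
  add 0.0.0.0/0 -> H7 at depth 0
  add 74.36.252.40/31 -> H6 at depth 31
  Q 74.36.252.40: descend 0100101000100100111111000010100 ; hops seen [H7,H6] ; pick H6
  add 74.36.240.0/20 -> H4 at depth 20
  Q 74.36.252.41: descend 01001010001001001111110000101001 ; hops seen [H7,H4,H6] ; pick H6
  Q 74.36.252.40: descend 0100101000100100111111000010100 ; hops seen [H7,H4,H6] ; pick H6
  add 74.36.240.0/20 -> H4 at depth 20
  del 0.0.0.0/0 (clear depth 0)
  Q 181.228.82.164: descend ε ; hops seen [∅] ; pick no-route
  add 74.36.252.0/24 -> H5 at depth 24
  add 69.32.0.0/12 -> H6 at depth 12
  add 69.37.32.0/20 -> H7 at depth 20
  add 74.32.0.0/12 -> H3 at depth 12
  Q 74.36.252.41: descend 01001010001001001111110000101001 ; hops seen [H3,H4,H5,H6] ; pick H6
  del 74.36.252.40/31 (clear depth 31)
  add 74.36.252.0/23 -> H1 at depth 23
  add 69.0.0.0/8 -> H7 at depth 8
  Q 69.0.0.93: descend 0100010100 ; hops seen [H7] ; pick H7
  Q 74.36.244.44: descend 01001010001001001111 ; hops seen [H3,H4] ; pick H4
  Q 74.36.252.25: descend 01001010001001001111110000 ; hops seen [H3,H4,H1,H5] ; pick H5

== LOOKUPS ==
["H6","H6","H6","no-route","H6","H7","H4","H5"]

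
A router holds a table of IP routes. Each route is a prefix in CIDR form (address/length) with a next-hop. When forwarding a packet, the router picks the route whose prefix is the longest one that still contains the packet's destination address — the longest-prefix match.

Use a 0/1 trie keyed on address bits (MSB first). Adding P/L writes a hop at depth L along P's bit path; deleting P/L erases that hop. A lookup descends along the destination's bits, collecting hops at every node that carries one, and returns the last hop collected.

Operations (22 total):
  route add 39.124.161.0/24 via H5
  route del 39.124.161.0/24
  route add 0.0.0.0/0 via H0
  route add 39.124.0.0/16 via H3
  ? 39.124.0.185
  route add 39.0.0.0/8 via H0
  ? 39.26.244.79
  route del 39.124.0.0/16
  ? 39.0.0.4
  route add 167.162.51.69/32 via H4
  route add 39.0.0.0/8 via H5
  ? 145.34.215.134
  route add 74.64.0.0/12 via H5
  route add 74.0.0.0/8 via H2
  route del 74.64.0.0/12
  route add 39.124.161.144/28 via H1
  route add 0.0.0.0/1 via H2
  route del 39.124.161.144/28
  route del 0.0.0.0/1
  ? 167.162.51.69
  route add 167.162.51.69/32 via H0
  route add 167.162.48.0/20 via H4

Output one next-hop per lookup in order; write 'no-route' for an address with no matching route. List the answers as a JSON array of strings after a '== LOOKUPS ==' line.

Process each operation:
  + 39.124.161.0/24 (H5) depth=24
  - 39.124.161.0/24 clear@24
  + 0.0.0.0/0 (H0) depth=0
  + 39.124.0.0/16 (H3) depth=16
  lookup 39.124.0.185: bits 0010011101111100 walk d0:H0→d1:-→d2:-→d3:-→d4:-→d5:-→d6:-→d7:-→d8:-→d9:-→d10:-→d11:-→d12:-→d13:-→d14:-→d15:-→d16:H3 -> H3
  + 39.0.0.0/8 (H0) depth=8
  lookup 39.26.244.79: bits 001001110 walk d0:H0→d1:-→d2:-→d3:-→d4:-→d5:-→d6:-→d7:-→d8:H0→d9:- -> H0
  - 39.124.0.0/16 clear@16
  lookup 39.0.0.4: bits 001001110 walk d0:H0→d1:-→d2:-→d3:-→d4:-→d5:-→d6:-→d7:-→d8:H0→d9:- -> H0
  + 167.162.51.69/32 (H4) depth=32
  + 39.0.0.0/8 (H5) depth=8
  lookup 145.34.215.134: bits 10 walk d0:H0→d1:-→d2:- -> H0
  + 74.64.0.0/12 (H5) depth=12
  + 74.0.0.0/8 (H2) depth=8
  - 74.64.0.0/12 clear@12
  + 39.124.161.144/28 (H1) depth=28
  + 0.0.0.0/1 (H2) depth=1
  - 39.124.161.144/28 clear@28
  - 0.0.0.0/1 clear@1
  lookup 167.162.51.69: bits 10100111101000100011001101000101 walk d0:H0→d1:-→d2:-→d3:-→d4:-→d5:-→d6:-→d7:-→d8:-→d9:-→d10:-→d11:-→d12:-→d13:-→d14:-→d15:-→d16:-→d17:-→d18:-→d19:-→d20:-→d21:-→d22:-→d23:-→d24:-→d25:-→d26:-→d27:-→d28:-→d29:-→d30:-→d31:-→d32:H4 -> H4
  + 167.162.51.69/32 (H0) depth=32
  + 167.162.48.0/20 (H4) depth=20

== LOOKUPS ==
["H3","H0","H0","H0","H4"]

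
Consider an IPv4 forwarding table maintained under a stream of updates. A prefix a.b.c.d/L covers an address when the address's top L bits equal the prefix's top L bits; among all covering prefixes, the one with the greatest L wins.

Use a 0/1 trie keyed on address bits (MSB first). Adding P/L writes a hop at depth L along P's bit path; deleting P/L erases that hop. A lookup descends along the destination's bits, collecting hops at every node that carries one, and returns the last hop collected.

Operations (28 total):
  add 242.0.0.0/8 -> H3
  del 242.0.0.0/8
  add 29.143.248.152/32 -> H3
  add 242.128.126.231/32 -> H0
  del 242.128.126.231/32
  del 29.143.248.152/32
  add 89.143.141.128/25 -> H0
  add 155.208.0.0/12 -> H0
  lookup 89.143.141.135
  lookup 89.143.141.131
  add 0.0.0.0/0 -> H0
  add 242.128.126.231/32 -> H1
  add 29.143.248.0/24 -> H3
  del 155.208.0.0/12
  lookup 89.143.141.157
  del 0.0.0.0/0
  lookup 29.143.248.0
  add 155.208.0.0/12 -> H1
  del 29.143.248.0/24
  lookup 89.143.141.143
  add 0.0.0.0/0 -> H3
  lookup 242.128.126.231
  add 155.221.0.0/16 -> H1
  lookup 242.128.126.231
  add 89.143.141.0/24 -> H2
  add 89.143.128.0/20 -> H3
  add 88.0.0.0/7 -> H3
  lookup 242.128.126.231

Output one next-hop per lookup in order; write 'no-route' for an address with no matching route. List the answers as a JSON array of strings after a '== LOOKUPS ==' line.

Process each operation:
  add 242.0.0.0/8 -> H3 at depth 8
  - 242.0.0.0/8 clear@8
  add 29.143.248.152/32 -> H3 at depth 32
  add 242.128.126.231/32 -> H0 at depth 32
  - 242.128.126.231/32 clear@32
  - 29.143.248.152/32 clear@32
  add 89.143.141.128/25 -> H0 at depth 25
  add 155.208.0.0/12 -> H0 at depth 12
  Q 89.143.141.135: descend 0101100110001111100011011 ; hops seen [H0] ; pick H0
  Q 89.143.141.131: descend 0101100110001111100011011 ; hops seen [H0] ; pick H0
  add 0.0.0.0/0 -> H0 at depth 0
  add 242.128.126.231/32 -> H1 at depth 32
  add 29.143.248.0/24 -> H3 at depth 24
  - 155.208.0.0/12 clear@12
  Q 89.143.141.157: descend 0101100110001111100011011 ; hops seen [H0,H0] ; pick H0
  - 0.0.0.0/0 clear@0
  Q 29.143.248.0: descend 000111011000111111111000 ; hops seen [H3] ; pick H3
  add 155.208.0.0/12 -> H1 at depth 12
  - 29.143.248.0/24 clear@24
  Q 89.143.141.143: descend 0101100110001111100011011 ; hops seen [H0] ; pick H0
  add 0.0.0.0/0 -> H3 at depth 0
  Q 242.128.126.231: descend 11110010100000000111111011100111 ; hops seen [H3,H1] ; pick H1
  add 155.221.0.0/16 -> H1 at depth 16
  Q 242.128.126.231: descend 11110010100000000111111011100111 ; hops seen [H3,H1] ; pick H1
  add 89.143.141.0/24 -> H2 at depth 24
  add 89.143.128.0/20 -> H3 at depth 20
  add 88.0.0.0/7 -> H3 at depth 7
  Q 242.128.126.231: descend 11110010100000000111111011100111 ; hops seen [H3,H1] ; pick H1

== LOOKUPS ==
["H0","H0","H0","H3","H0","H1","H1","H1"]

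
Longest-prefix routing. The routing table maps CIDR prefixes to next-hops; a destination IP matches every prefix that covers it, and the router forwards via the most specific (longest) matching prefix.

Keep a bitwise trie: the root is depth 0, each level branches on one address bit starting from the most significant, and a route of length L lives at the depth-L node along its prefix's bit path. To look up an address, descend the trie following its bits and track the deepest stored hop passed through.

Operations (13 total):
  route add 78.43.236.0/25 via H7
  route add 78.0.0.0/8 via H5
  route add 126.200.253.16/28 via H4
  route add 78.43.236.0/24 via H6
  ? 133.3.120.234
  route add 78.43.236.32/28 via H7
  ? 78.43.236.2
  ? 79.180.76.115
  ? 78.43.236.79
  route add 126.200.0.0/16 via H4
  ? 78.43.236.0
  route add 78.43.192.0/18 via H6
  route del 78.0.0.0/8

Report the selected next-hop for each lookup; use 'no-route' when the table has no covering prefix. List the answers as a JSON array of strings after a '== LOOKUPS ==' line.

Process each operation:
  add 78.43.236.0/25 -> H7 at depth 25
  add 78.0.0.0/8 -> H5 at depth 8
  add 126.200.253.16/28 -> H4 at depth 28
  add 78.43.236.0/24 -> H6 at depth 24
  Q 133.3.120.234: descend ε ; hops seen [∅] ; pick no-route
  add 78.43.236.32/28 -> H7 at depth 28
  Q 78.43.236.2: descend 01001110001010111110110000 ; hops seen [H5,H6,H7] ; pick H7
  Q 79.180.76.115: descend 0100111 ; hops seen [∅] ; pick no-route
  Q 78.43.236.79: descend 0100111000101011111011000 ; hops seen [H5,H6,H7] ; pick H7
  add 126.200.0.0/16 -> H4 at depth 16
  Q 78.43.236.0: descend 01001110001010111110110000 ; hops seen [H5,H6,H7] ; pick H7
  add 78.43.192.0/18 -> H6 at depth 18
  del 78.0.0.0/8 (clear depth 8)

== LOOKUPS ==
["no-route","H7","no-route","H7","H7"]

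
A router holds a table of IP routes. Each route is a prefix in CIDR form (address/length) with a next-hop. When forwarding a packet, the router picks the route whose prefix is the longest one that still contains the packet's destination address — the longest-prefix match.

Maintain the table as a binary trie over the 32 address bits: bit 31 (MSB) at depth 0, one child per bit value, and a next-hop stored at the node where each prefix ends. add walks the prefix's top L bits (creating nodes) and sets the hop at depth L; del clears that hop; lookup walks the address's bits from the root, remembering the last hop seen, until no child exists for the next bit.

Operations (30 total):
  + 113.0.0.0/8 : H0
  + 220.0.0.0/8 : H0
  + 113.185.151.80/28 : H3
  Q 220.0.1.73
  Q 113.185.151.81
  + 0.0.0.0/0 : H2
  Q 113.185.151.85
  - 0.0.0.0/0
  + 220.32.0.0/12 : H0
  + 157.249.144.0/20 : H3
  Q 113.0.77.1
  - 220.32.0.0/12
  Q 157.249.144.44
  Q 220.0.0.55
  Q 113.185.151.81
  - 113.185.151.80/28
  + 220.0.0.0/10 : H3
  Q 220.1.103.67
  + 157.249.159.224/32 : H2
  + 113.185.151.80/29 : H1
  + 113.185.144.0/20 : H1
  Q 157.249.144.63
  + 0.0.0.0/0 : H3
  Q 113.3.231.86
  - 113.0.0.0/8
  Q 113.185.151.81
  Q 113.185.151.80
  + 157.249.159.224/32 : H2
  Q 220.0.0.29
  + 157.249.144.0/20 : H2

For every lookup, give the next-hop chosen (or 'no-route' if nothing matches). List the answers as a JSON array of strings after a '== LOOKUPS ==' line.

Trace:
  add 113.0.0.0/8 -> H0 at depth 8
  add 220.0.0.0/8 -> H0 at depth 8
  add 113.185.151.80/28 -> H3 at depth 28
  ? 220.0.1.73  path d0:-→d1:-→d2:-→d3:-→d4:-→d5:-→d6:-→d7:-→d8:H0  best=H0
  ? 113.185.151.81  path d0:-→d1:-→d2:-→d3:-→d4:-→d5:-→d6:-→d7:-→d8:H0→d9:-→d10:-→d11:-→d12:-→d13:-→d14:-→d15:-→d16:-→d17:-→d18:-→d19:-→d20:-→d21:-→d22:-→d23:-→d24:-→d25:-→d26:-→d27:-→d28:H3  best=H3
  add 0.0.0.0/0 -> H2 at depth 0
  ? 113.185.151.85  path d0:H2→d1:-→d2:-→d3:-→d4:-→d5:-→d6:-→d7:-→d8:H0→d9:-→d10:-→d11:-→d12:-→d13:-→d14:-→d15:-→d16:-→d17:-→d18:-→d19:-→d20:-→d21:-→d22:-→d23:-→d24:-→d25:-→d26:-→d27:-→d28:H3  best=H3
  - 0.0.0.0/0 clear@0
  add 220.32.0.0/12 -> H0 at depth 12
  add 157.249.144.0/20 -> H3 at depth 20
  ? 113.0.77.1  path d0:-→d1:-→d2:-→d3:-→d4:-→d5:-→d6:-→d7:-→d8:H0  best=H0
  - 220.32.0.0/12 clear@12
  ? 157.249.144.44  path d0:-→d1:-→d2:-→d3:-→d4:-→d5:-→d6:-→d7:-→d8:-→d9:-→d10:-→d11:-→d12:-→d13:-→d14:-→d15:-→d16:-→d17:-→d18:-→d19:-→d20:H3  best=H3
  ? 220.0.0.55  path d0:-→d1:-→d2:-→d3:-→d4:-→d5:-→d6:-→d7:-→d8:H0→d9:-→d10:-  best=H0
  ? 113.185.151.81  path d0:-→d1:-→d2:-→d3:-→d4:-→d5:-→d6:-→d7:-→d8:H0→d9:-→d10:-→d11:-→d12:-→d13:-→d14:-→d15:-→d16:-→d17:-→d18:-→d19:-→d20:-→d21:-→d22:-→d23:-→d24:-→d25:-→d26:-→d27:-→d28:H3  best=H3
  - 113.185.151.80/28 clear@28
  add 220.0.0.0/10 -> H3 at depth 10
  ? 220.1.103.67  path d0:-→d1:-→d2:-→d3:-→d4:-→d5:-→d6:-→d7:-→d8:H0→d9:-→d10:H3  best=H3
  add 157.249.159.224/32 -> H2 at depth 32
  add 113.185.151.80/29 -> H1 at depth 29
  add 113.185.144.0/20 -> H1 at depth 20
  ? 157.249.144.63  path d0:-→d1:-→d2:-→d3:-→d4:-→d5:-→d6:-→d7:-→d8:-→d9:-→d10:-→d11:-→d12:-→d13:-→d14:-→d15:-→d16:-→d17:-→d18:-→d19:-→d20:H3  best=H3
  add 0.0.0.0/0 -> H3 at depth 0
  ? 113.3.231.86  path d0:H3→d1:-→d2:-→d3:-→d4:-→d5:-→d6:-→d7:-→d8:H0  best=H0
  - 113.0.0.0/8 clear@8
  ? 113.185.151.81  path d0:H3→d1:-→d2:-→d3:-→d4:-→d5:-→d6:-→d7:-→d8:-→d9:-→d10:-→d11:-→d12:-→d13:-→d14:-→d15:-→d16:-→d17:-→d18:-→d19:-→d20:H1→d21:-→d22:-→d23:-→d24:-→d25:-→d26:-→d27:-→d28:-→d29:H1  best=H1
  ? 113.185.151.80  path d0:H3→d1:-→d2:-→d3:-→d4:-→d5:-→d6:-→d7:-→d8:-→d9:-→d10:-→d11:-→d12:-→d13:-→d14:-→d15:-→d16:-→d17:-→d18:-→d19:-→d20:H1→d21:-→d22:-→d23:-→d24:-→d25:-→d26:-→d27:-→d28:-→d29:H1  best=H1
  add 157.249.159.224/32 -> H2 at depth 32
  ? 220.0.0.29  path d0:H3→d1:-→d2:-→d3:-→d4:-→d5:-→d6:-→d7:-→d8:H0→d9:-→d10:H3  best=H3
  add 157.249.144.0/20 -> H2 at depth 20

== LOOKUPS ==
["H0","H3","H3","H0","H3","H0","H3","H3","H3","H0","H1","H1","H3"]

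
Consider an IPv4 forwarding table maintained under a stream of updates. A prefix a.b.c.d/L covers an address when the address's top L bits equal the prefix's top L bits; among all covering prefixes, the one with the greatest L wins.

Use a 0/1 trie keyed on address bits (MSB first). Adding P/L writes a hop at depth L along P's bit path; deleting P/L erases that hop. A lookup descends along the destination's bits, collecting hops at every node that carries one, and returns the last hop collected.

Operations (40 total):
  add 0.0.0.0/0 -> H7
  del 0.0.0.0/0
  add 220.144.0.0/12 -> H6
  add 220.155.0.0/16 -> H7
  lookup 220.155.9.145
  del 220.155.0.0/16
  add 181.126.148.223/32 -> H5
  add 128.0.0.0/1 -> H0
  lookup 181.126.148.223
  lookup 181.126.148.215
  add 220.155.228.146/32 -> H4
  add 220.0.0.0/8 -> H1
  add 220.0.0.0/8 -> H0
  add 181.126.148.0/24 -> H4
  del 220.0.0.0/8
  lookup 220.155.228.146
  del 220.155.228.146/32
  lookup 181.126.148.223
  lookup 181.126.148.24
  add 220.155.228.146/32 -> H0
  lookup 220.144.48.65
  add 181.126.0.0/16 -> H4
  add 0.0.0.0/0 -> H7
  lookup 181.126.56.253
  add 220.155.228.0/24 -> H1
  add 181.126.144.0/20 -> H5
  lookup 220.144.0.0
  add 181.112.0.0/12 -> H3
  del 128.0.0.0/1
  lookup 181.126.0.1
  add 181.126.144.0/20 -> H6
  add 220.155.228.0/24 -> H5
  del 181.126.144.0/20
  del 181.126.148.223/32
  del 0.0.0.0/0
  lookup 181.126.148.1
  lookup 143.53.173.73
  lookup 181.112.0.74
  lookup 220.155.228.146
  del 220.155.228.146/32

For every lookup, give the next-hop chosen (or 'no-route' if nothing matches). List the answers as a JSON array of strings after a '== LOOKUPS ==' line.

Trace:
  add 0.0.0.0/0 -> H7 at depth 0
  del 0.0.0.0/0 (clear depth 0)
  add 220.144.0.0/12 -> H6 at depth 12
  add 220.155.0.0/16 -> H7 at depth 16
  lookup 220.155.9.145: bits 1101110010011011 walk d0:-→d1:-→d2:-→d3:-→d4:-→d5:-→d6:-→d7:-→d8:-→d9:-→d10:-→d11:-→d12:H6→d13:-→d14:-→d15:-→d16:H7 -> H7
  del 220.155.0.0/16 (clear depth 16)
  add 181.126.148.223/32 -> H5 at depth 32
  add 128.0.0.0/1 -> H0 at depth 1
  lookup 181.126.148.223: bits 10110101011111101001010011011111 walk d0:-→d1:H0→d2:-→d3:-→d4:-→d5:-→d6:-→d7:-→d8:-→d9:-→d10:-→d11:-→d12:-→d13:-→d14:-→d15:-→d16:-→d17:-→d18:-→d19:-→d20:-→d21:-→d22:-→d23:-→d24:-→d25:-→d26:-→d27:-→d28:-→d29:-→d30:-→d31:-→d32:H5 -> H5
  lookup 181.126.148.215: bits 1011010101111110100101001101 walk d0:-→d1:H0→d2:-→d3:-→d4:-→d5:-→d6:-→d7:-→d8:-→d9:-→d10:-→d11:-→d12:-→d13:-→d14:-→d15:-→d16:-→d17:-→d18:-→d19:-→d20:-→d21:-→d22:-→d23:-→d24:-→d25:-→d26:-→d27:-→d28:- -> H0
  add 220.155.228.146/32 -> H4 at depth 32
  add 220.0.0.0/8 -> H1 at depth 8
  add 220.0.0.0/8 -> H0 at depth 8
  add 181.126.148.0/24 -> H4 at depth 24
  del 220.0.0.0/8 (clear depth 8)
  lookup 220.155.228.146: bits 11011100100110111110010010010010 walk d0:-→d1:H0→d2:-→d3:-→d4:-→d5:-→d6:-→d7:-→d8:-→d9:-→d10:-→d11:-→d12:H6→d13:-→d14:-→d15:-→d16:-→d17:-→d18:-→d19:-→d20:-→d21:-→d22:-→d23:-→d24:-→d25:-→d26:-→d27:-→d28:-→d29:-→d30:-→d31:-→d32:H4 -> H4
  del 220.155.228.146/32 (clear depth 32)
  lookup 181.126.148.223: bits 10110101011111101001010011011111 walk d0:-→d1:H0→d2:-→d3:-→d4:-→d5:-→d6:-→d7:-→d8:-→d9:-→d10:-→d11:-→d12:-→d13:-→d14:-→d15:-→d16:-→d17:-→d18:-→d19:-→d20:-→d21:-→d22:-→d23:-→d24:H4→d25:-→d26:-→d27:-→d28:-→d29:-→d30:-→d31:-→d32:H5 -> H5
  lookup 181.126.148.24: bits 101101010111111010010100 walk d0:-→d1:H0→d2:-→d3:-→d4:-→d5:-→d6:-→d7:-→d8:-→d9:-→d10:-→d11:-→d12:-→d13:-→d14:-→d15:-→d16:-→d17:-→d18:-→d19:-→d20:-→d21:-→d22:-→d23:-→d24:H4 -> H4
  add 220.155.228.146/32 -> H0 at depth 32
  lookup 220.144.48.65: bits 110111001001 walk d0:-→d1:H0→d2:-→d3:-→d4:-→d5:-→d6:-→d7:-→d8:-→d9:-→d10:-→d11:-→d12:H6 -> H6
  add 181.126.0.0/16 -> H4 at depth 16
  add 0.0.0.0/0 -> H7 at depth 0
  lookup 181.126.56.253: bits 1011010101111110 walk d0:H7→d1:H0→d2:-→d3:-→d4:-→d5:-→d6:-→d7:-→d8:-→d9:-→d10:-→d11:-→d12:-→d13:-→d14:-→d15:-→d16:H4 -> H4
  add 220.155.228.0/24 -> H1 at depth 24
  add 181.126.144.0/20 -> H5 at depth 20
  lookup 220.144.0.0: bits 110111001001 walk d0:H7→d1:H0→d2:-→d3:-→d4:-→d5:-→d6:-→d7:-→d8:-→d9:-→d10:-→d11:-→d12:H6 -> H6
  add 181.112.0.0/12 -> H3 at depth 12
  del 128.0.0.0/1 (clear depth 1)
  lookup 181.126.0.1: bits 1011010101111110 walk d0:H7→d1:-→d2:-→d3:-→d4:-→d5:-→d6:-→d7:-→d8:-→d9:-→d10:-→d11:-→d12:H3→d13:-→d14:-→d15:-→d16:H4 -> H4
  add 181.126.144.0/20 -> H6 at depth 20
  add 220.155.228.0/24 -> H5 at depth 24
  del 181.126.144.0/20 (clear depth 20)
  del 181.126.148.223/32 (clear depth 32)
  del 0.0.0.0/0 (clear depth 0)
  lookup 181.126.148.1: bits 101101010111111010010100 walk d0:-→d1:-→d2:-→d3:-→d4:-→d5:-→d6:-→d7:-→d8:-→d9:-→d10:-→d11:-→d12:H3→d13:-→d14:-→d15:-→d16:H4→d17:-→d18:-→d19:-→d20:-→d21:-→d22:-→d23:-→d24:H4 -> H4
  lookup 143.53.173.73: bits 10 walk d0:-→d1:-→d2:- -> no-route
  lookup 181.112.0.74: bits 101101010111 walk d0:-→d1:-→d2:-→d3:-→d4:-→d5:-→d6:-→d7:-→d8:-→d9:-→d10:-→d11:-→d12:H3 -> H3
  lookup 220.155.228.146: bits 11011100100110111110010010010010 walk d0:-→d1:-→d2:-→d3:-→d4:-→d5:-→d6:-→d7:-→d8:-→d9:-→d10:-→d11:-→d12:H6→d13:-→d14:-→d15:-→d16:-→d17:-→d18:-→d19:-→d20:-→d21:-→d22:-→d23:-→d24:H5→d25:-→d26:-→d27:-→d28:-→d29:-→d30:-→d31:-→d32:H0 -> H0
  del 220.155.228.146/32 (clear depth 32)

== LOOKUPS ==
["H7","H5","H0","H4","H5","H4","H6","H4","H6","H4","H4","no-route","H3","H0"]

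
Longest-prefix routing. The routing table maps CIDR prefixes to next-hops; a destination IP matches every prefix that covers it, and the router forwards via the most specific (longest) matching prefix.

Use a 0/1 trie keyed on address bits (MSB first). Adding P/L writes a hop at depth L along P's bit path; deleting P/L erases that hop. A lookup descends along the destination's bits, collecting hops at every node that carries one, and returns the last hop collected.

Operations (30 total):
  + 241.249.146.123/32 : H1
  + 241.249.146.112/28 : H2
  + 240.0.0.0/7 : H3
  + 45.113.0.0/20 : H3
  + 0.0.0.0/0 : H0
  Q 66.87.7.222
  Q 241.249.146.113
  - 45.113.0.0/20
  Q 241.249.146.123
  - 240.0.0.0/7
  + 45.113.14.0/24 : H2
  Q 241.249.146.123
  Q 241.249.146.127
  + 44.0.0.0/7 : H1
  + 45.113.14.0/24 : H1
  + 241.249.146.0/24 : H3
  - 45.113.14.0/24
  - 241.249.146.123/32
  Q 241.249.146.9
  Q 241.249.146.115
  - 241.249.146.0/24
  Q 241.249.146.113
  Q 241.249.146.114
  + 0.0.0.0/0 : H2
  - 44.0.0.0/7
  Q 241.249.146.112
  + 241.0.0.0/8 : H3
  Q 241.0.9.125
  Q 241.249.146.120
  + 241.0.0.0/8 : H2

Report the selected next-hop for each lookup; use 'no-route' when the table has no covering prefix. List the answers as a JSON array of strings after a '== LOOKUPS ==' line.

Apply in order:
  + 241.249.146.123/32 (H1) depth=32
  + 241.249.146.112/28 (H2) depth=28
  + 240.0.0.0/7 (H3) depth=7
  + 45.113.0.0/20 (H3) depth=20
  + 0.0.0.0/0 (H0) depth=0
  Q 66.87.7.222: descend 0 ; hops seen [H0] ; pick H0
  Q 241.249.146.113: descend 1111000111111001100100100111 ; hops seen [H0,H3,H2] ; pick H2
  - 45.113.0.0/20 clear@20
  Q 241.249.146.123: descend 11110001111110011001001001111011 ; hops seen [H0,H3,H2,H1] ; pick H1
  - 240.0.0.0/7 clear@7
  + 45.113.14.0/24 (H2) depth=24
  Q 241.249.146.123: descend 11110001111110011001001001111011 ; hops seen [H0,H2,H1] ; pick H1
  Q 241.249.146.127: descend 11110001111110011001001001111 ; hops seen [H0,H2] ; pick H2
  + 44.0.0.0/7 (H1) depth=7
  + 45.113.14.0/24 (H1) depth=24
  + 241.249.146.0/24 (H3) depth=24
  - 45.113.14.0/24 clear@24
  - 241.249.146.123/32 clear@32
  Q 241.249.146.9: descend 1111000111111001100100100 ; hops seen [H0,H3] ; pick H3
  Q 241.249.146.115: descend 1111000111111001100100100111 ; hops seen [H0,H3,H2] ; pick H2
  - 241.249.146.0/24 clear@24
  Q 241.249.146.113: descend 1111000111111001100100100111 ; hops seen [H0,H2] ; pick H2
  Q 241.249.146.114: descend 1111000111111001100100100111 ; hops seen [H0,H2] ; pick H2
  + 0.0.0.0/0 (H2) depth=0
  - 44.0.0.0/7 clear@7
  Q 241.249.146.112: descend 1111000111111001100100100111 ; hops seen [H2,H2] ; pick H2
  + 241.0.0.0/8 (H3) depth=8
  Q 241.0.9.125: descend 11110001 ; hops seen [H2,H3] ; pick H3
  Q 241.249.146.120: descend 111100011111100110010010011110 ; hops seen [H2,H3,H2] ; pick H2
  + 241.0.0.0/8 (H2) depth=8

== LOOKUPS ==
["H0","H2","H1","H1","H2","H3","H2","H2","H2","H2","H3","H2"]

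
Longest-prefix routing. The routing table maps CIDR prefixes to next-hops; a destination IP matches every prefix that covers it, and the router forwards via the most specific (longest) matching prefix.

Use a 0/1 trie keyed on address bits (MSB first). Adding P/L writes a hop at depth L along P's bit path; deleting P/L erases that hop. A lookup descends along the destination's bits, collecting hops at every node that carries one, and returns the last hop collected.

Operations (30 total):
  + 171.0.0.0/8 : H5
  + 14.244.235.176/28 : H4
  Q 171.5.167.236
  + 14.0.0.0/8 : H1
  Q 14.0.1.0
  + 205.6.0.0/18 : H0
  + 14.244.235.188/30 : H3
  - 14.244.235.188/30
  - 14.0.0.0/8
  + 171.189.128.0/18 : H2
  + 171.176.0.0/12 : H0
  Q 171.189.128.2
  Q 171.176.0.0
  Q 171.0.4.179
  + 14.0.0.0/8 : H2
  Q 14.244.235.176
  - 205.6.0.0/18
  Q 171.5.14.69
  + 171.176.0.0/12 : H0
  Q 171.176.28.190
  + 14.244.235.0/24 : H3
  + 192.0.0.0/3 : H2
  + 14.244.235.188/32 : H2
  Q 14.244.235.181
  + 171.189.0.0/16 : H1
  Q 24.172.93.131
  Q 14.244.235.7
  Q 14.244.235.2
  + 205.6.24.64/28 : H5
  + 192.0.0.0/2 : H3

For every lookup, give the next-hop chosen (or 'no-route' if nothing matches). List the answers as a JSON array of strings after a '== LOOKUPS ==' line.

Process each operation:
  add 171.0.0.0/8 -> H5 at depth 8
  add 14.244.235.176/28 -> H4 at depth 28
  Q 171.5.167.236: descend 10101011 ; hops seen [H5] ; pick H5
  add 14.0.0.0/8 -> H1 at depth 8
  Q 14.0.1.0: descend 00001110 ; hops seen [H1] ; pick H1
  add 205.6.0.0/18 -> H0 at depth 18
  add 14.244.235.188/30 -> H3 at depth 30
  del 14.244.235.188/30 (clear depth 30)
  del 14.0.0.0/8 (clear depth 8)
  add 171.189.128.0/18 -> H2 at depth 18
  add 171.176.0.0/12 -> H0 at depth 12
  Q 171.189.128.2: descend 101010111011110110 ; hops seen [H5,H0,H2] ; pick H2
  Q 171.176.0.0: descend 101010111011 ; hops seen [H5,H0] ; pick H0
  Q 171.0.4.179: descend 10101011 ; hops seen [H5] ; pick H5
  add 14.0.0.0/8 -> H2 at depth 8
  Q 14.244.235.176: descend 0000111011110100111010111011 ; hops seen [H2,H4] ; pick H4
  del 205.6.0.0/18 (clear depth 18)
  Q 171.5.14.69: descend 10101011 ; hops seen [H5] ; pick H5
  add 171.176.0.0/12 -> H0 at depth 12
  Q 171.176.28.190: descend 101010111011 ; hops seen [H5,H0] ; pick H0
  add 14.244.235.0/24 -> H3 at depth 24
  add 192.0.0.0/3 -> H2 at depth 3
  add 14.244.235.188/32 -> H2 at depth 32
  Q 14.244.235.181: descend 0000111011110100111010111011 ; hops seen [H2,H3,H4] ; pick H4
  add 171.189.0.0/16 -> H1 at depth 16
  Q 24.172.93.131: descend 000 ; hops seen [∅] ; pick no-route
  Q 14.244.235.7: descend 000011101111010011101011 ; hops seen [H2,H3] ; pick H3
  Q 14.244.235.2: descend 000011101111010011101011 ; hops seen [H2,H3] ; pick H3
  add 205.6.24.64/28 -> H5 at depth 28
  add 192.0.0.0/2 -> H3 at depth 2

== LOOKUPS ==
["H5","H1","H2","H0","H5","H4","H5","H0","H4","no-route","H3","H3"]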